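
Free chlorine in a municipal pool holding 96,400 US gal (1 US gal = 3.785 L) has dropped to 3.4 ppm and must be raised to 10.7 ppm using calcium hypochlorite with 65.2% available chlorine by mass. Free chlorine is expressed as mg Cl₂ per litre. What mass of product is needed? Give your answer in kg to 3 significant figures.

Volume: 96,400 US gal × 3.785 L/gal = 364,874 L.
Chlorine deficit: 10.7 − 3.4 = 7.3 ppm = 7.3 mg/L as Cl₂.
Cl₂ equivalent needed: 7.3 mg/L × 364,874 L = 2,664,000 mg = 2664 g.
Product at 65.2% available chlorine: 2664 / 0.652 = 4085 g.

4.09 kg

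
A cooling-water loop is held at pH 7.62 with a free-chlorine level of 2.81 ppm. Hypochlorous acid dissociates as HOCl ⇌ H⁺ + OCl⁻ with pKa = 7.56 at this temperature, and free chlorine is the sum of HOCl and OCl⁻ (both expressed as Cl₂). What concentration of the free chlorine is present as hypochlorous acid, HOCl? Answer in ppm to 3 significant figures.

[OCl⁻]/[HOCl] = 10^(pH − pKa) = 10^(7.62 − 7.56) = 10^0.06 = 1.148.
Fraction as HOCl = 1 / (1 + 1.148) = 0.4655.
HOCl = 0.4655 × 2.81 ppm = 1.308 ppm.

1.31 ppm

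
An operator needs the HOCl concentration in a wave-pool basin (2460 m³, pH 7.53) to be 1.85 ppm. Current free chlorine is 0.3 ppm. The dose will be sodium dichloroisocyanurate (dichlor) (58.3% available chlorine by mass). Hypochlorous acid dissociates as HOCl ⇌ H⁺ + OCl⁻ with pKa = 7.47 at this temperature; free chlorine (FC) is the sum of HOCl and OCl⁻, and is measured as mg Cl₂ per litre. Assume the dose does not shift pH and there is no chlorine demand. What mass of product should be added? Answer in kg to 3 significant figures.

15.5 kg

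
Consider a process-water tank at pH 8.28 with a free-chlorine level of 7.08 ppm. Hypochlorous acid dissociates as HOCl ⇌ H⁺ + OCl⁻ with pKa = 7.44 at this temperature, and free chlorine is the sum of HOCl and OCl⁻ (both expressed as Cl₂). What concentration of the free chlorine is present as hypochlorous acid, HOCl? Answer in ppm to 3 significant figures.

0.894 ppm

[OCl⁻]/[HOCl] = 10^(pH − pKa) = 10^(8.28 − 7.44) = 10^0.84 = 6.918.
Fraction as HOCl = 1 / (1 + 6.918) = 0.1263.
HOCl = 0.1263 × 7.08 ppm = 0.8941 ppm.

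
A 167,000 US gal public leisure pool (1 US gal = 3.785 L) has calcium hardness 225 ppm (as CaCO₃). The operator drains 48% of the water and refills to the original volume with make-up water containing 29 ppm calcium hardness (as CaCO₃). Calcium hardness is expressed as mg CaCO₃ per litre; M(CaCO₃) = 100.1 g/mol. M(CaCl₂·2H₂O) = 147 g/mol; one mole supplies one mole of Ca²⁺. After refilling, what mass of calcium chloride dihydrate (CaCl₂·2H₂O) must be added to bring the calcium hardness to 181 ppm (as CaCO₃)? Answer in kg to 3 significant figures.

Volume: 167,000 US gal × 3.785 L/gal = 632,095 L.
After draining 48% and refilling: 225 × 0.52 + 29 × 0.48 = 130.92 ppm.
Deficit to target: 181 − 130.92 = 50.08 mg/L.
As CaCO₃: 50.08 mg/L × 632,095 L = 31,660 g; ÷ 100.1 = 316.2 mol Ca²⁺.
Mass: 316.2 × 147 = 46,490 g.

46.5 kg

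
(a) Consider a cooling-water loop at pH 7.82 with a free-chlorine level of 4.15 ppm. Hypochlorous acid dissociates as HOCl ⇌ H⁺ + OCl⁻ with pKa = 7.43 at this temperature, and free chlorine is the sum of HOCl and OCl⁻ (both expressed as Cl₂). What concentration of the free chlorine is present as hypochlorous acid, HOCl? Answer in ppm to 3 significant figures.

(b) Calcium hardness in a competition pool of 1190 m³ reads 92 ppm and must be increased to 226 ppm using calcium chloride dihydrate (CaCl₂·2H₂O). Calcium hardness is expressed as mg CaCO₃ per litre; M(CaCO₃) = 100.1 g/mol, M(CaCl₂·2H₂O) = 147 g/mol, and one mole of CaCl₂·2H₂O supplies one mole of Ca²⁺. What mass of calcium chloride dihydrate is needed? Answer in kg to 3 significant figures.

(a) [OCl⁻]/[HOCl] = 10^(pH − pKa) = 10^(7.82 − 7.43) = 10^0.39 = 2.455.
(a) Fraction as HOCl = 1 / (1 + 2.455) = 0.2895.
(a) HOCl = 0.2895 × 4.15 ppm = 1.201 ppm.

(b) Volume: 1190 m³ = 1,190,000 L.
(b) Hardness to add: (226 − 92) = 134 mg/L as CaCO₃ × 1,190,000 L = 159,500 g as CaCO₃.
(b) Moles of Ca²⁺ (1 mol Ca²⁺ ≡ 1 mol CaCO₃): 159,500 / 100.1 g/mol = 1593 mol.
(b) Mass of CaCl₂·2H₂O: 1593 × 147 = 234,200 g.

(a) 1.20 ppm; (b) 234 kg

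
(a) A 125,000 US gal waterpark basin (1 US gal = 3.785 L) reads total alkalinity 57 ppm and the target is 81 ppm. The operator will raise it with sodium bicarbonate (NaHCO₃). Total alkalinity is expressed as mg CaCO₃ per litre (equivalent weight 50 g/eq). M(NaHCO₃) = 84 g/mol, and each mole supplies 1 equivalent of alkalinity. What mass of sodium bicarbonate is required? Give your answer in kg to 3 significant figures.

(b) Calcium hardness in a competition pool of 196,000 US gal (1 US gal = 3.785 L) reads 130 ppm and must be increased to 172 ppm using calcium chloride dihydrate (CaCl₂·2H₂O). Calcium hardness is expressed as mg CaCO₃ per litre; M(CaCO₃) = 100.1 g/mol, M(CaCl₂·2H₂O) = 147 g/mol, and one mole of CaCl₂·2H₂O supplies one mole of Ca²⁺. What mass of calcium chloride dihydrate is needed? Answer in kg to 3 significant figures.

(a) Volume: 125,000 US gal × 3.785 L/gal = 473,125 L.
(a) Alkalinity to add: (81 − 57) = 24 mg/L as CaCO₃ × 473,125 L = 11,360 g as CaCO₃.
(a) Equivalents: 11,360 g ÷ 50 g/eq = 227.1 eq.
(a) NaHCO₃ supplies 1 eq per mole → 227.1 mol.
(a) Mass: 227.1 mol × 84 g/mol = 19,080 g.

(b) Volume: 196,000 US gal × 3.785 L/gal = 741,860 L.
(b) Hardness to add: (172 − 130) = 42 mg/L as CaCO₃ × 741,860 L = 31,160 g as CaCO₃.
(b) Moles of Ca²⁺ (1 mol Ca²⁺ ≡ 1 mol CaCO₃): 31,160 / 100.1 g/mol = 311.3 mol.
(b) Mass of CaCl₂·2H₂O: 311.3 × 147 = 45,760 g.

(a) 19.1 kg; (b) 45.8 kg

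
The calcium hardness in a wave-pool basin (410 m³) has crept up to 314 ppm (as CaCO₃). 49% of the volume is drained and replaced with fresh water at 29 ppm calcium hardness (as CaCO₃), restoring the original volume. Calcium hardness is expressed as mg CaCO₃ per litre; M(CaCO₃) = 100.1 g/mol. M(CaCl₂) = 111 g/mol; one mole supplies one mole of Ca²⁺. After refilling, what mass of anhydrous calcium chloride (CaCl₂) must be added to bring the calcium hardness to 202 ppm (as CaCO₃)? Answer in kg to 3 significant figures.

Volume: 410 m³ = 410,000 L.
After draining 49% and refilling: 314 × 0.51 + 29 × 0.49 = 174.35 ppm.
Deficit to target: 202 − 174.35 = 27.65 mg/L.
As CaCO₃: 27.65 mg/L × 410,000 L = 11,340 g; ÷ 100.1 = 113.3 mol Ca²⁺.
Mass: 113.3 × 111 = 12,570 g.

12.6 kg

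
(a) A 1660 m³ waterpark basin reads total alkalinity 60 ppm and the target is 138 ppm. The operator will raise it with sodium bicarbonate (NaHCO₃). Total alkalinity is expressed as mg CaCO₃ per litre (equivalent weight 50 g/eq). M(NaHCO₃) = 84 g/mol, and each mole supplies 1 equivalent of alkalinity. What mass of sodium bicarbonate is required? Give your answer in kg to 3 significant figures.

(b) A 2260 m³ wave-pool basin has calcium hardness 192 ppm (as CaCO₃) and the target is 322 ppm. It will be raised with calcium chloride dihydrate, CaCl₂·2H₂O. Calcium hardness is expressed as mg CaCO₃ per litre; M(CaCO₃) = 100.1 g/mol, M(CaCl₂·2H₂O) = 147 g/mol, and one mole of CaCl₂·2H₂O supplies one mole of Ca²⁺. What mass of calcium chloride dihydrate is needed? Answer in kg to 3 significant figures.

(a) Volume: 1660 m³ = 1,660,000 L.
(a) Alkalinity to add: (138 − 60) = 78 mg/L as CaCO₃ × 1,660,000 L = 129,500 g as CaCO₃.
(a) Equivalents: 129,500 g ÷ 50 g/eq = 2590 eq.
(a) NaHCO₃ supplies 1 eq per mole → 2590 mol.
(a) Mass: 2590 mol × 84 g/mol = 217,500 g.

(b) Volume: 2260 m³ = 2,260,000 L.
(b) Hardness to add: (322 − 192) = 130 mg/L as CaCO₃ × 2,260,000 L = 293,800 g as CaCO₃.
(b) Moles of Ca²⁺ (1 mol Ca²⁺ ≡ 1 mol CaCO₃): 293,800 / 100.1 g/mol = 2935 mol.
(b) Mass of CaCl₂·2H₂O: 2935 × 147 = 431,500 g.

(a) 218 kg; (b) 431 kg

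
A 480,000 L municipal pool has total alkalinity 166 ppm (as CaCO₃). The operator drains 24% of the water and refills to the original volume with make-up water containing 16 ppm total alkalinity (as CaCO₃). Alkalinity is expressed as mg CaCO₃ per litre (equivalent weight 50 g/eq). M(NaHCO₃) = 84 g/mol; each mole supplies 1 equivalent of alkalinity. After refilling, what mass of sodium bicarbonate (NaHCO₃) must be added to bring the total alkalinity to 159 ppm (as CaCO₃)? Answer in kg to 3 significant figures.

23.4 kg

After draining 24% and refilling: 166 × 0.76 + 16 × 0.24 = 130 ppm.
Deficit to target: 159 − 130 = 29 mg/L.
As CaCO₃: 29 mg/L × 480,000 L = 13,920 g; ÷ 50 g/eq ÷ 1 = 278.4 mol NaHCO₃.
Mass: 278.4 × 84 = 23,390 g.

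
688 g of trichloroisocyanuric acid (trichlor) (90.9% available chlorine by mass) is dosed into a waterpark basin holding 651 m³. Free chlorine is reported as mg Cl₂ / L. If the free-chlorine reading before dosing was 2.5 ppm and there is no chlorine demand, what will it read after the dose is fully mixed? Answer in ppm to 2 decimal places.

Volume: 651 m³ = 651,000 L.
Available chlorine delivered: 688 g × 0.909 = 625.4 g as Cl₂.
Concentration rise: 625.4 g / 651,000 L = 0.9607 mg/L = 0.96 ppm.
Final FC: 2.5 + 0.96 = 3.46 ppm.

3.46 ppm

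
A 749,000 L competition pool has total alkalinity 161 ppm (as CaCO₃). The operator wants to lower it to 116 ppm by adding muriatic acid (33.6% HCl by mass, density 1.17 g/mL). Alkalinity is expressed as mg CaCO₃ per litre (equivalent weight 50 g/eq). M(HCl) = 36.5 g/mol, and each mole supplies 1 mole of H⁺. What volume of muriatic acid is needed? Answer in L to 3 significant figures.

62.6 L

Alkalinity to neutralize: (161 − 116) = 45 mg/L as CaCO₃ × 749,000 L = 33,700 g as CaCO₃.
Equivalents of H⁺ required: 33,700 ÷ 50 g/eq = 674.1 eq = 674.1 mol HCl.
Mass of HCl: 674.1 × 36.5 = 24,600 g.
Mass of 33.6% solution: 24,600 / 0.336 = 73,230 g.
Volume: 73,230 g ÷ 1.17 g/mL = 62,590 mL.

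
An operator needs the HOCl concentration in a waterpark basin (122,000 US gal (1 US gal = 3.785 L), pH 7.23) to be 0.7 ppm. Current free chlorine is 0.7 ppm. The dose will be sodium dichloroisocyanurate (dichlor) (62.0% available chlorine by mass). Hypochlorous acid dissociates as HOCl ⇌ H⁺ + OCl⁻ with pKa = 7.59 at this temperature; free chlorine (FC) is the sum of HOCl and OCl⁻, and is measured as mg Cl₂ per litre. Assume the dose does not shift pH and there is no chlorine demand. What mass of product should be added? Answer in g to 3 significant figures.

Volume: 122,000 US gal × 3.785 L/gal = 461,770 L.
[OCl⁻]/[HOCl] = 10^(pH − pKa) = 10^(7.23 − 7.59) = 0.4365; fraction as HOCl = 1/(1 + 0.4365) = 0.6961.
Free chlorine required for 0.7 ppm HOCl: 0.7 / 0.6961 = 1.006 ppm.
FC to add: 1.006 − 0.7 = 0.3056 mg/L as Cl₂.
Cl₂ equivalent: 0.3056 mg/L × 461,770 L = 141.1 g.
Product at 62.0% available Cl: 141.1 / 0.62 = 227.6 g.

228 g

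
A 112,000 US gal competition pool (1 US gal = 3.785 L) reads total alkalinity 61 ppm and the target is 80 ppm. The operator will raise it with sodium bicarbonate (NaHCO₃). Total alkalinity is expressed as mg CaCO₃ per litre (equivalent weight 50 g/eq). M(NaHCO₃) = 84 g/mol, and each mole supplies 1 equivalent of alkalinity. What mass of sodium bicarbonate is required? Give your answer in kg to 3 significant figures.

13.5 kg

Volume: 112,000 US gal × 3.785 L/gal = 423,920 L.
Alkalinity to add: (80 − 61) = 19 mg/L as CaCO₃ × 423,920 L = 8054 g as CaCO₃.
Equivalents: 8054 g ÷ 50 g/eq = 161.1 eq.
NaHCO₃ supplies 1 eq per mole → 161.1 mol.
Mass: 161.1 mol × 84 g/mol = 13,530 g.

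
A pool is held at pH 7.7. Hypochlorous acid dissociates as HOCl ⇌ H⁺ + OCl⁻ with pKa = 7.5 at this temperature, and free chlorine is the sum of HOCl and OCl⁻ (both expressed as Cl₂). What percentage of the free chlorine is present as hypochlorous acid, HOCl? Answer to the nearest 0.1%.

[OCl⁻]/[HOCl] = 10^(pH − pKa) = 10^(7.7 − 7.5) = 10^0.20 = 1.585.
Fraction as HOCl = 1 / (1 + 1.585) = 0.3869.

38.7%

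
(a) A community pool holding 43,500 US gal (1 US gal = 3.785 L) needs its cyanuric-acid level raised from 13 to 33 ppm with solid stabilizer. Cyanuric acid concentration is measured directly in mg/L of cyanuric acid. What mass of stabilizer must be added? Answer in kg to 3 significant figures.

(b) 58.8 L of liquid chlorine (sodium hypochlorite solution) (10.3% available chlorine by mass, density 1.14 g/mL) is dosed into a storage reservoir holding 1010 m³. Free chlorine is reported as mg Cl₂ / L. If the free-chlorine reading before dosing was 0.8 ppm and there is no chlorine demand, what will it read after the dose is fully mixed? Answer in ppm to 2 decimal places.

(a) 3.29 kg; (b) 7.64 ppm

(a) Volume: 43,500 US gal × 3.785 L/gal = 164,648 L.
(a) CYA to add: (33 − 13) = 20 mg/L × 164,648 L = 3293 g cyanuric acid.

(b) Volume: 1010 m³ = 1,010,000 L.
(b) Mass of solution: 58.8 L × 1000 mL/L × 1.14 g/mL = 67,030 g.
(b) Available chlorine delivered: 67,030 g × 0.103 = 6904 g as Cl₂.
(b) Concentration rise: 6904 g / 1,010,000 L = 6.836 mg/L = 6.84 ppm.
(b) Final FC: 0.8 + 6.84 = 7.64 ppm.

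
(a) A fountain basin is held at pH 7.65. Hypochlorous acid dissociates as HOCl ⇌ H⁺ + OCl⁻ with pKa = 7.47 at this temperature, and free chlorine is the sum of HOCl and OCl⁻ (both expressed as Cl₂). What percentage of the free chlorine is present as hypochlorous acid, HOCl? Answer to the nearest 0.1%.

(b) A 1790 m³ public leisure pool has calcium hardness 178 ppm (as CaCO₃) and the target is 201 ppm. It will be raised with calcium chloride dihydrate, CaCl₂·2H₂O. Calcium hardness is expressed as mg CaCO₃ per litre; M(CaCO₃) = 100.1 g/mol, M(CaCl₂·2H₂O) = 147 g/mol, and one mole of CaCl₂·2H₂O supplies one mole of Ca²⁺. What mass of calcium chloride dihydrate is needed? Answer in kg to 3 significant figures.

(a) 39.8%; (b) 60.5 kg

(a) [OCl⁻]/[HOCl] = 10^(pH − pKa) = 10^(7.65 − 7.47) = 10^0.18 = 1.514.
(a) Fraction as HOCl = 1 / (1 + 1.514) = 0.3978.

(b) Volume: 1790 m³ = 1,790,000 L.
(b) Hardness to add: (201 − 178) = 23 mg/L as CaCO₃ × 1,790,000 L = 41,170 g as CaCO₃.
(b) Moles of Ca²⁺ (1 mol Ca²⁺ ≡ 1 mol CaCO₃): 41,170 / 100.1 g/mol = 411.3 mol.
(b) Mass of CaCl₂·2H₂O: 411.3 × 147 = 60,460 g.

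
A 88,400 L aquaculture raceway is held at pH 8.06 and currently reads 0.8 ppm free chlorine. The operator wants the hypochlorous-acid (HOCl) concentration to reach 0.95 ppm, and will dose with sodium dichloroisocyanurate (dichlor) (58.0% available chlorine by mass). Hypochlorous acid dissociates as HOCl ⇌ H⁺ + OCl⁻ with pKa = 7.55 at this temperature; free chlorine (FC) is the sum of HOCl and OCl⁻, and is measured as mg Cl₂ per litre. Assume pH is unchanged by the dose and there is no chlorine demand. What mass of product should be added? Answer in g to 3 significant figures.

491 g

[OCl⁻]/[HOCl] = 10^(pH − pKa) = 10^(8.06 − 7.55) = 3.236; fraction as HOCl = 1/(1 + 3.236) = 0.2361.
Free chlorine required for 0.95 ppm HOCl: 0.95 / 0.2361 = 4.024 ppm.
FC to add: 4.024 − 0.8 = 3.224 mg/L as Cl₂.
Cl₂ equivalent: 3.224 mg/L × 88,400 L = 285 g.
Product at 58.0% available Cl: 285 / 0.58 = 491.4 g.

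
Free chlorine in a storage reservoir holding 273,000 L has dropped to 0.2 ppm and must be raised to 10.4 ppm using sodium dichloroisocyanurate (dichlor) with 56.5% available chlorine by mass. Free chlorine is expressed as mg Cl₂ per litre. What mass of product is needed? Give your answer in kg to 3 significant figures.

Chlorine deficit: 10.4 − 0.2 = 10.2 ppm = 10.2 mg/L as Cl₂.
Cl₂ equivalent needed: 10.2 mg/L × 273,000 L = 2,785,000 mg = 2785 g.
Product at 56.5% available chlorine: 2785 / 0.565 = 4928 g.

4.93 kg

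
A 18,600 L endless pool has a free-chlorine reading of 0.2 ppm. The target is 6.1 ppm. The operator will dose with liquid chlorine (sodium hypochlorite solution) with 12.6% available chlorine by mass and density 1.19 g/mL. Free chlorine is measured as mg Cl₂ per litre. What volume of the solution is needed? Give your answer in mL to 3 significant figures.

732 mL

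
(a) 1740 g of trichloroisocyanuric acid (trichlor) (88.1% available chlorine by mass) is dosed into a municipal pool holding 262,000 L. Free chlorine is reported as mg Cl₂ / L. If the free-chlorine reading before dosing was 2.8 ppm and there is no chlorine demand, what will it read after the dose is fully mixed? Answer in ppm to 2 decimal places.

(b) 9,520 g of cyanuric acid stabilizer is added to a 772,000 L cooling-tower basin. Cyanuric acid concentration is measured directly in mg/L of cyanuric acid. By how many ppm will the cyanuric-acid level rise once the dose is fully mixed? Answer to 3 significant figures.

(a) 8.65 ppm; (b) 12.3 ppm

(a) Available chlorine delivered: 1740 g × 0.881 = 1533 g as Cl₂.
(a) Concentration rise: 1533 g / 262,000 L = 5.851 mg/L = 5.85 ppm.
(a) Final FC: 2.8 + 5.85 = 8.65 ppm.

(b) Rise: 9,520 g / 772,000 L × 1000 = 12.33 mg/L.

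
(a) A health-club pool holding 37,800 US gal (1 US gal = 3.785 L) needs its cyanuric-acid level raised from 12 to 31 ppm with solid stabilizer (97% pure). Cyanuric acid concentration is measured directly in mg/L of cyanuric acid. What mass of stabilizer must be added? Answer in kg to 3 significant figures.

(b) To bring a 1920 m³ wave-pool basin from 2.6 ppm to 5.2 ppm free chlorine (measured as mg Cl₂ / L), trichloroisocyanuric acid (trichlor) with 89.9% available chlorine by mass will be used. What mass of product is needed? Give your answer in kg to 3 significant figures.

(a) 2.80 kg; (b) 5.55 kg

(a) Volume: 37,800 US gal × 3.785 L/gal = 143,073 L.
(a) CYA to add: (31 − 12) = 19 mg/L × 143,073 L = 2718 g cyanuric acid.
(a) At 97% purity: 2718 / 0.97 = 2802 g product.

(b) Volume: 1920 m³ = 1,920,000 L.
(b) Chlorine deficit: 5.2 − 2.6 = 2.6 ppm = 2.6 mg/L as Cl₂.
(b) Cl₂ equivalent needed: 2.6 mg/L × 1,920,000 L = 4,992,000 mg = 4992 g.
(b) Product at 89.9% available chlorine: 4992 / 0.899 = 5553 g.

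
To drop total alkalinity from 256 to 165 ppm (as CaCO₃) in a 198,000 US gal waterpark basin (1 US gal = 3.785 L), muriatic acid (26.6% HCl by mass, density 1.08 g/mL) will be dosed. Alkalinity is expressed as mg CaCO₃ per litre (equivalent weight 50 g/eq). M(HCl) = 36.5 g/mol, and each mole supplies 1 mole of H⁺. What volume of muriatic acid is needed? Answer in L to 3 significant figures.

Volume: 198,000 US gal × 3.785 L/gal = 749,430 L.
Alkalinity to neutralize: (256 − 165) = 91 mg/L as CaCO₃ × 749,430 L = 68,200 g as CaCO₃.
Equivalents of H⁺ required: 68,200 ÷ 50 g/eq = 1364 eq = 1364 mol HCl.
Mass of HCl: 1364 × 36.5 = 49,780 g.
Mass of 26.6% solution: 49,780 / 0.266 = 187,200 g.
Volume: 187,200 g ÷ 1.08 g/mL = 173,300 mL.

173 L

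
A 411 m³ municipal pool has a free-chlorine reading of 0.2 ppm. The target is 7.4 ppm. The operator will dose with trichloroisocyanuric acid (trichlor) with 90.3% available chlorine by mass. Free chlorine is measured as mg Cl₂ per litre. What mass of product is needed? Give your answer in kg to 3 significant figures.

Volume: 411 m³ = 411,000 L.
Chlorine deficit: 7.4 − 0.2 = 7.2 ppm = 7.2 mg/L as Cl₂.
Cl₂ equivalent needed: 7.2 mg/L × 411,000 L = 2,959,000 mg = 2959 g.
Product at 90.3% available chlorine: 2959 / 0.903 = 3277 g.

3.28 kg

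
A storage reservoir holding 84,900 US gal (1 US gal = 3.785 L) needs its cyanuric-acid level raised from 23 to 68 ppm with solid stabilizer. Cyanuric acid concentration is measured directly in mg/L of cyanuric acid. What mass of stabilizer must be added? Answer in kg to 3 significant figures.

Volume: 84,900 US gal × 3.785 L/gal = 321,346 L.
CYA to add: (68 − 23) = 45 mg/L × 321,346 L = 14,460 g cyanuric acid.

14.5 kg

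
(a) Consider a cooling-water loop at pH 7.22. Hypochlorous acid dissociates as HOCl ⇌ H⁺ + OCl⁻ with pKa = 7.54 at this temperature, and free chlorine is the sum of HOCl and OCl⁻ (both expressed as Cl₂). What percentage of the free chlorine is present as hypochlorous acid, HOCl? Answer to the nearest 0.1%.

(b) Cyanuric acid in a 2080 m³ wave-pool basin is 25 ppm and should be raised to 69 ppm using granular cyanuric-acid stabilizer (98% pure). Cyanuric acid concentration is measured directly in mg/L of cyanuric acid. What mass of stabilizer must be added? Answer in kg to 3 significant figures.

(a) 67.6%; (b) 93.4 kg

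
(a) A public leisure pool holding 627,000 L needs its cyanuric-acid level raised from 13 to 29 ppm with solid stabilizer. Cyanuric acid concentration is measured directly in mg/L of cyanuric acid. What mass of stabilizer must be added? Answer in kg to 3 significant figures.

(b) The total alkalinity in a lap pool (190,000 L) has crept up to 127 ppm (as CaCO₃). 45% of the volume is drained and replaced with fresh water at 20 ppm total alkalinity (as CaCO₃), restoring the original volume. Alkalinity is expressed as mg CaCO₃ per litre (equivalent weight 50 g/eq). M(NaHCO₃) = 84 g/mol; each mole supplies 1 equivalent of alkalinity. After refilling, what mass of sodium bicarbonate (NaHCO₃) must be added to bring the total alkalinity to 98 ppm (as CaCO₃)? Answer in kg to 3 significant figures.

(a) CYA to add: (29 − 13) = 16 mg/L × 627,000 L = 10,030 g cyanuric acid.

(b) After draining 45% and refilling: 127 × 0.55 + 20 × 0.45 = 78.85 ppm.
(b) Deficit to target: 98 − 78.85 = 19.15 mg/L.
(b) As CaCO₃: 19.15 mg/L × 190,000 L = 3638 g; ÷ 50 g/eq ÷ 1 = 72.77 mol NaHCO₃.
(b) Mass: 72.77 × 84 = 6113 g.

(a) 10.0 kg; (b) 6.11 kg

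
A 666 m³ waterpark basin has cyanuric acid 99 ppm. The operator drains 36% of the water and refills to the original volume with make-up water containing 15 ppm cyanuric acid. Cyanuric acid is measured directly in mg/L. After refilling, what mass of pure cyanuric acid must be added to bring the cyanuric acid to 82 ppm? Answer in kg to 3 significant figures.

8.82 kg

Volume: 666 m³ = 666,000 L.
After draining 36% and refilling: 99 × 0.64 + 15 × 0.36 = 68.76 ppm.
Deficit to target: 82 − 68.76 = 13.24 mg/L.
Mass: 13.24 mg/L × 666,000 L = 8818 g cyanuric acid.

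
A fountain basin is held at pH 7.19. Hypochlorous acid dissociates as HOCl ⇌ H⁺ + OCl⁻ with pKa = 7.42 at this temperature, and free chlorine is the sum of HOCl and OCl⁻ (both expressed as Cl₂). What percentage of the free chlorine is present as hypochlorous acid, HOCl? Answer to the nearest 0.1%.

62.9%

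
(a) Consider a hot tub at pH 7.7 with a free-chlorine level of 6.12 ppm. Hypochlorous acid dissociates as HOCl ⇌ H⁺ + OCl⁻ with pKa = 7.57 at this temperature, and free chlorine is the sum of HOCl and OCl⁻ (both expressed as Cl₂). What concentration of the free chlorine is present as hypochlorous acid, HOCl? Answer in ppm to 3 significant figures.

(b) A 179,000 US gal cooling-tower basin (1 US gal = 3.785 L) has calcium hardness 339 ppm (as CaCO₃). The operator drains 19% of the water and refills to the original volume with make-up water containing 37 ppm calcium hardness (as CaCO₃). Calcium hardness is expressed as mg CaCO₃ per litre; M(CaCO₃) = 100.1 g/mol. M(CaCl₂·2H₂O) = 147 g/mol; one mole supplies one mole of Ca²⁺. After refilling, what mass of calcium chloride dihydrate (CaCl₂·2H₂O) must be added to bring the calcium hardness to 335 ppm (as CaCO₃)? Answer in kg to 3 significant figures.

(a) 2.61 ppm; (b) 53.1 kg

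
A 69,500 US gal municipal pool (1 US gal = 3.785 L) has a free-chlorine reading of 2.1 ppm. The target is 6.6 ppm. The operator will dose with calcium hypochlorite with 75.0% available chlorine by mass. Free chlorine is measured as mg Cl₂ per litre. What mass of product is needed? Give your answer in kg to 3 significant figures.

Volume: 69,500 US gal × 3.785 L/gal = 263,058 L.
Chlorine deficit: 6.6 − 2.1 = 4.5 ppm = 4.5 mg/L as Cl₂.
Cl₂ equivalent needed: 4.5 mg/L × 263,058 L = 1,184,000 mg = 1184 g.
Product at 75.0% available chlorine: 1184 / 0.75 = 1578 g.

1.58 kg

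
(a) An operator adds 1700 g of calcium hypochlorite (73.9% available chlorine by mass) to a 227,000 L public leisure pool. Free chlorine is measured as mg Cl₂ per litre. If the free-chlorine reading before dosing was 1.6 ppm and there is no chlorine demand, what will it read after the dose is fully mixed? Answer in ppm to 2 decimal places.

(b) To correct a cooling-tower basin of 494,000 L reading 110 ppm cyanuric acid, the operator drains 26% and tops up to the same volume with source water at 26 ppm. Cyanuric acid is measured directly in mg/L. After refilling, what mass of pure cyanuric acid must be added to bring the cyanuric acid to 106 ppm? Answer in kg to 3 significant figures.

(a) Available chlorine delivered: 1700 g × 0.739 = 1256 g as Cl₂.
(a) Concentration rise: 1256 g / 227,000 L = 5.534 mg/L = 5.53 ppm.
(a) Final FC: 1.6 + 5.53 = 7.13 ppm.

(b) After draining 26% and refilling: 110 × 0.74 + 26 × 0.26 = 88.16 ppm.
(b) Deficit to target: 106 − 88.16 = 17.84 mg/L.
(b) Mass: 17.84 mg/L × 494,000 L = 8813 g cyanuric acid.

(a) 7.13 ppm; (b) 8.81 kg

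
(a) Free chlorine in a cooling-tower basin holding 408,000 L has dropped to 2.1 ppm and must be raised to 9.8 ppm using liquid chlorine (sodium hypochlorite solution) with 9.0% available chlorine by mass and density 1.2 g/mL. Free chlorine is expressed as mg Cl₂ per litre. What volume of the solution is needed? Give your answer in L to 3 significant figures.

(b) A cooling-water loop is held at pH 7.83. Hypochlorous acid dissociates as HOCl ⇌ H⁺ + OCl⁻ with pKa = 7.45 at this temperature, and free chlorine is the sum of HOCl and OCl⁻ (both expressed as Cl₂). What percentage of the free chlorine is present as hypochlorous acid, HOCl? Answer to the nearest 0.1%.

(a) Chlorine deficit: 9.8 − 2.1 = 7.7 ppm = 7.7 mg/L as Cl₂.
(a) Cl₂ equivalent needed: 7.7 mg/L × 408,000 L = 3,142,000 mg = 3142 g.
(a) Product at 9.0% available chlorine: 3142 / 0.09 = 34,910 g.
(a) Volume at density 1.2 g/mL: 34,910 g ÷ 1.2 g/mL = 29,090 mL.

(b) [OCl⁻]/[HOCl] = 10^(pH − pKa) = 10^(7.83 − 7.45) = 10^0.38 = 2.399.
(b) Fraction as HOCl = 1 / (1 + 2.399) = 0.2942.

(a) 29.1 L; (b) 29.4%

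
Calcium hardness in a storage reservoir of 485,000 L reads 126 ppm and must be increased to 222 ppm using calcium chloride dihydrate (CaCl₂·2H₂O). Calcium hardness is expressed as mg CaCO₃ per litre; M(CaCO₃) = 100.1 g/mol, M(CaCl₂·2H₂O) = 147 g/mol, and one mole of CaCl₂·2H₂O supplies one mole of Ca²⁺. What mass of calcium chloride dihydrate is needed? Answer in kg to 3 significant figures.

68.4 kg

Hardness to add: (222 − 126) = 96 mg/L as CaCO₃ × 485,000 L = 46,560 g as CaCO₃.
Moles of Ca²⁺ (1 mol Ca²⁺ ≡ 1 mol CaCO₃): 46,560 / 100.1 g/mol = 465.1 mol.
Mass of CaCl₂·2H₂O: 465.1 × 147 = 68,370 g.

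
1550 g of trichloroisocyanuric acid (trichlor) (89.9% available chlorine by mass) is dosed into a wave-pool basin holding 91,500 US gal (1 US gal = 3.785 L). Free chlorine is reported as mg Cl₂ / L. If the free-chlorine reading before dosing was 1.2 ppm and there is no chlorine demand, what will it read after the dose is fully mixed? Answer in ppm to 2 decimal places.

5.22 ppm

Volume: 91,500 US gal × 3.785 L/gal = 346,328 L.
Available chlorine delivered: 1550 g × 0.899 = 1393 g as Cl₂.
Concentration rise: 1393 g / 346,328 L = 4.024 mg/L = 4.02 ppm.
Final FC: 1.2 + 4.02 = 5.22 ppm.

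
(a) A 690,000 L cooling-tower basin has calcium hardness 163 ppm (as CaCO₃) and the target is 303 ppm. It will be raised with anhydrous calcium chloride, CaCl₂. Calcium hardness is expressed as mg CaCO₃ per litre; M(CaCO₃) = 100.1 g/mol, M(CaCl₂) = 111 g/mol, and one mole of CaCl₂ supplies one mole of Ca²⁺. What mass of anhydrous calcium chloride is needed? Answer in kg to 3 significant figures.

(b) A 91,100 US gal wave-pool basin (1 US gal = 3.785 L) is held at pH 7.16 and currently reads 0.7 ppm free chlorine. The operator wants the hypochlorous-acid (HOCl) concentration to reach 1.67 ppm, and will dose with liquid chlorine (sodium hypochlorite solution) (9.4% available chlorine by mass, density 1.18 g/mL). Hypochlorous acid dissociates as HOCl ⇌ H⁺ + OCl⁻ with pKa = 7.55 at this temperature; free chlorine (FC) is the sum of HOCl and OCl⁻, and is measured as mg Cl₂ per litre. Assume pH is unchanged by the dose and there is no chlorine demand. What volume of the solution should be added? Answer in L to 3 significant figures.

(a) Hardness to add: (303 − 163) = 140 mg/L as CaCO₃ × 690,000 L = 96,600 g as CaCO₃.
(a) Moles of Ca²⁺ (1 mol Ca²⁺ ≡ 1 mol CaCO₃): 96,600 / 100.1 g/mol = 965 mol.
(a) Mass of CaCl₂: 965 × 111 = 107,100 g.

(b) Volume: 91,100 US gal × 3.785 L/gal = 344,814 L.
(b) [OCl⁻]/[HOCl] = 10^(pH − pKa) = 10^(7.16 − 7.55) = 0.4074; fraction as HOCl = 1/(1 + 0.4074) = 0.7105.
(b) Free chlorine required for 1.67 ppm HOCl: 1.67 / 0.7105 = 2.35 ppm.
(b) FC to add: 2.35 − 0.7 = 1.65 mg/L as Cl₂.
(b) Cl₂ equivalent: 1.65 mg/L × 344,814 L = 569.1 g.
(b) Product at 9.4% available Cl: 569.1 / 0.094 = 6054 g.
(b) Volume: 6054 g ÷ 1.18 g/mL = 5130 mL.

(a) 107 kg; (b) 5.13 L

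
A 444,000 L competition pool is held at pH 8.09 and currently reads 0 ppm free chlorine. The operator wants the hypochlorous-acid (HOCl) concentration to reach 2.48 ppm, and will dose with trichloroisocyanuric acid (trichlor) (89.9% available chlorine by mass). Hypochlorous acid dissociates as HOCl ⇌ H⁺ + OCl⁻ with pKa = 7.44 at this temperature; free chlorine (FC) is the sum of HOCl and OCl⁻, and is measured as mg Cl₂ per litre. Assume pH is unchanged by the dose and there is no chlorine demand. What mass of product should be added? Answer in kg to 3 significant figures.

[OCl⁻]/[HOCl] = 10^(pH − pKa) = 10^(8.09 − 7.44) = 4.467; fraction as HOCl = 1/(1 + 4.467) = 0.1829.
Free chlorine required for 2.48 ppm HOCl: 2.48 / 0.1829 = 13.56 ppm.
FC to add: 13.56 − 0 = 13.56 mg/L as Cl₂.
Cl₂ equivalent: 13.56 mg/L × 444,000 L = 6020 g.
Product at 89.9% available Cl: 6020 / 0.899 = 6696 g.

6.70 kg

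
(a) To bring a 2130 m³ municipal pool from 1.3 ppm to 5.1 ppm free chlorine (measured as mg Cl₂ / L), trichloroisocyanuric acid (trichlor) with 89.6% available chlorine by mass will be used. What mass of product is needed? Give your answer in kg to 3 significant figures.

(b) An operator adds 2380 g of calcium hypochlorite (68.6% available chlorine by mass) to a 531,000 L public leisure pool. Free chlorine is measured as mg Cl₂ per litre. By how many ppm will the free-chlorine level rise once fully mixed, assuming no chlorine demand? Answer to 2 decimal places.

(a) Volume: 2130 m³ = 2,130,000 L.
(a) Chlorine deficit: 5.1 − 1.3 = 3.8 ppm = 3.8 mg/L as Cl₂.
(a) Cl₂ equivalent needed: 3.8 mg/L × 2,130,000 L = 8,094,000 mg = 8094 g.
(a) Product at 89.6% available chlorine: 8094 / 0.896 = 9033 g.

(b) Available chlorine delivered: 2380 g × 0.686 = 1633 g as Cl₂.
(b) Concentration rise: 1633 g / 531,000 L = 3.075 mg/L = 3.07 ppm.

(a) 9.03 kg; (b) 3.07 ppm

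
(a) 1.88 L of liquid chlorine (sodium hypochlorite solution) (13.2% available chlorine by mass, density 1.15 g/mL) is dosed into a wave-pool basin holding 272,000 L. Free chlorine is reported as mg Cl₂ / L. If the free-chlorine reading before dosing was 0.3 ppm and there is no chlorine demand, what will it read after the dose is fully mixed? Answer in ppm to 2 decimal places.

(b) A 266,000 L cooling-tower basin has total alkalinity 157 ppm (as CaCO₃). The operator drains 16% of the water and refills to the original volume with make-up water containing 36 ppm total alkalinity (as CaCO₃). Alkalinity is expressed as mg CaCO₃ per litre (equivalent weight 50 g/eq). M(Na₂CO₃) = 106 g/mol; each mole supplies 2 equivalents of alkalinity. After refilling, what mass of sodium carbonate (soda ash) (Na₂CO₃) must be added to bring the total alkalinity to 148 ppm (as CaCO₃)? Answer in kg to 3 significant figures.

(a) 1.35 ppm; (b) 2.92 kg

(a) Mass of solution: 1.88 L × 1000 mL/L × 1.15 g/mL = 2162 g.
(a) Available chlorine delivered: 2162 g × 0.132 = 285.4 g as Cl₂.
(a) Concentration rise: 285.4 g / 272,000 L = 1.049 mg/L = 1.05 ppm.
(a) Final FC: 0.3 + 1.05 = 1.35 ppm.

(b) After draining 16% and refilling: 157 × 0.84 + 36 × 0.16 = 137.64 ppm.
(b) Deficit to target: 148 − 137.64 = 10.36 mg/L.
(b) As CaCO₃: 10.36 mg/L × 266,000 L = 2756 g; ÷ 50 g/eq ÷ 2 = 27.56 mol Na₂CO₃.
(b) Mass: 27.56 × 106 = 2921 g.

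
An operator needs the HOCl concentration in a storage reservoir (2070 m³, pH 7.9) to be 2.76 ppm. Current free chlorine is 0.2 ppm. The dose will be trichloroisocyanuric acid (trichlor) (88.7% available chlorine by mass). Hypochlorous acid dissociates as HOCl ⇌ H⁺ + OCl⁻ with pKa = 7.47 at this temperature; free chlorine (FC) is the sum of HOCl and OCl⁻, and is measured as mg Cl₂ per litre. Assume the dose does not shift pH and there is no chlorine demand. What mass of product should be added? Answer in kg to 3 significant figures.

23.3 kg

Volume: 2070 m³ = 2,070,000 L.
[OCl⁻]/[HOCl] = 10^(pH − pKa) = 10^(7.9 − 7.47) = 2.692; fraction as HOCl = 1/(1 + 2.692) = 0.2709.
Free chlorine required for 2.76 ppm HOCl: 2.76 / 0.2709 = 10.19 ppm.
FC to add: 10.19 − 0.2 = 9.989 mg/L as Cl₂.
Cl₂ equivalent: 9.989 mg/L × 2,070,000 L = 20,680 g.
Product at 88.7% available Cl: 20,680 / 0.887 = 23,310 g.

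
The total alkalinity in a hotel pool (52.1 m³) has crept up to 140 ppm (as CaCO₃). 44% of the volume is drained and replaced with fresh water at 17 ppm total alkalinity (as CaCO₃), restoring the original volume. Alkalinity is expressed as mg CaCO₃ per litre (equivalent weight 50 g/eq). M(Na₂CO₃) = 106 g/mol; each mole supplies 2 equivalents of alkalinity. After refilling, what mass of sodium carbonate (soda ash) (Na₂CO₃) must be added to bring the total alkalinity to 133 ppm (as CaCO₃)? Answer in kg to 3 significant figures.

Volume: 52.1 m³ = 52,100 L.
After draining 44% and refilling: 140 × 0.56 + 17 × 0.44 = 85.88 ppm.
Deficit to target: 133 − 85.88 = 47.12 mg/L.
As CaCO₃: 47.12 mg/L × 52,100 L = 2455 g; ÷ 50 g/eq ÷ 2 = 24.55 mol Na₂CO₃.
Mass: 24.55 × 106 = 2602 g.

2.60 kg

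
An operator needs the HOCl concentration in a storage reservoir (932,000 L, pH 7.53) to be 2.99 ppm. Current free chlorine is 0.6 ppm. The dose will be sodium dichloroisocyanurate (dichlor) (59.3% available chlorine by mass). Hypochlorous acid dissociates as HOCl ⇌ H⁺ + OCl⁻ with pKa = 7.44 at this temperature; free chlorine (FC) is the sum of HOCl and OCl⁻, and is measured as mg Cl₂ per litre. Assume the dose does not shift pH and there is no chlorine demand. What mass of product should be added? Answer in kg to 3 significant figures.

9.54 kg

[OCl⁻]/[HOCl] = 10^(pH − pKa) = 10^(7.53 − 7.44) = 1.23; fraction as HOCl = 1/(1 + 1.23) = 0.4484.
Free chlorine required for 2.99 ppm HOCl: 2.99 / 0.4484 = 6.669 ppm.
FC to add: 6.669 − 0.6 = 6.069 mg/L as Cl₂.
Cl₂ equivalent: 6.069 mg/L × 932,000 L = 5656 g.
Product at 59.3% available Cl: 5656 / 0.593 = 9538 g.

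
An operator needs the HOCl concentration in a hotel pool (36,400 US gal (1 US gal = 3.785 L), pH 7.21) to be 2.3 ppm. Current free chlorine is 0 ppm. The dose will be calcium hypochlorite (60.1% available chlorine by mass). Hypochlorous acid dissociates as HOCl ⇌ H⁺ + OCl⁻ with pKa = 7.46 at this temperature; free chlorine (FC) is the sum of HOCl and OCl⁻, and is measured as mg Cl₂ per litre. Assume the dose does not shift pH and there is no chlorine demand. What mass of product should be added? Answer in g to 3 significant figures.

824 g

Volume: 36,400 US gal × 3.785 L/gal = 137,774 L.
[OCl⁻]/[HOCl] = 10^(pH − pKa) = 10^(7.21 − 7.46) = 0.5623; fraction as HOCl = 1/(1 + 0.5623) = 0.6401.
Free chlorine required for 2.3 ppm HOCl: 2.3 / 0.6401 = 3.593 ppm.
FC to add: 3.593 − 0 = 3.593 mg/L as Cl₂.
Cl₂ equivalent: 3.593 mg/L × 137,774 L = 495.1 g.
Product at 60.1% available Cl: 495.1 / 0.601 = 823.8 g.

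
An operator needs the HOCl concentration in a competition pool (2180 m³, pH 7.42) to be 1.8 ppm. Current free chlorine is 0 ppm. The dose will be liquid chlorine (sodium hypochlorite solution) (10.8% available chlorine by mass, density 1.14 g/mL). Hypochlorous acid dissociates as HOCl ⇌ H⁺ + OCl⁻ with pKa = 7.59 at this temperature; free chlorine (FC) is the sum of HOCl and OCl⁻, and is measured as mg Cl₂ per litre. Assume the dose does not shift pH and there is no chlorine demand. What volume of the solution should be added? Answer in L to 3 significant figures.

53.4 L

Volume: 2180 m³ = 2,180,000 L.
[OCl⁻]/[HOCl] = 10^(pH − pKa) = 10^(7.42 − 7.59) = 0.6761; fraction as HOCl = 1/(1 + 0.6761) = 0.5966.
Free chlorine required for 1.8 ppm HOCl: 1.8 / 0.5966 = 3.017 ppm.
FC to add: 3.017 − 0 = 3.017 mg/L as Cl₂.
Cl₂ equivalent: 3.017 mg/L × 2,180,000 L = 6577 g.
Product at 10.8% available Cl: 6577 / 0.108 = 60,900 g.
Volume: 60,900 g ÷ 1.14 g/mL = 53,420 mL.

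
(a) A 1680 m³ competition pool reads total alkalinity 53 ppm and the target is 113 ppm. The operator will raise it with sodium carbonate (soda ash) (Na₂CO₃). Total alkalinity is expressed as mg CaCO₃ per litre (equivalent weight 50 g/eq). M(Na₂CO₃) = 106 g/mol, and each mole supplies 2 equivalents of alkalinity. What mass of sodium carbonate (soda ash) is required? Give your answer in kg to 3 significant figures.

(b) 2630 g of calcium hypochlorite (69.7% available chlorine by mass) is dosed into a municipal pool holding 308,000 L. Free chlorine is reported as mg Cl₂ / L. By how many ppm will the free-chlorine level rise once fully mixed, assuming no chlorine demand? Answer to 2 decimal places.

(a) Volume: 1680 m³ = 1,680,000 L.
(a) Alkalinity to add: (113 − 53) = 60 mg/L as CaCO₃ × 1,680,000 L = 100,800 g as CaCO₃.
(a) Equivalents: 100,800 g ÷ 50 g/eq = 2016 eq.
(a) Each mole of Na₂CO₃ supplies 2 eq, so 2016 / 2 = 1008 mol.
(a) Mass: 1008 mol × 106 g/mol = 106,800 g.

(b) Available chlorine delivered: 2630 g × 0.697 = 1833 g as Cl₂.
(b) Concentration rise: 1833 g / 308,000 L = 5.952 mg/L = 5.95 ppm.

(a) 107 kg; (b) 5.95 ppm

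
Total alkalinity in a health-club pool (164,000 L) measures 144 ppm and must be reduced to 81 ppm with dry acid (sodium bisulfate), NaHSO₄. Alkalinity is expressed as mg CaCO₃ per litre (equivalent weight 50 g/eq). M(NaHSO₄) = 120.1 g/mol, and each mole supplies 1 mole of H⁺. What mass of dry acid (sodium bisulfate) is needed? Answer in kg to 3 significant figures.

24.8 kg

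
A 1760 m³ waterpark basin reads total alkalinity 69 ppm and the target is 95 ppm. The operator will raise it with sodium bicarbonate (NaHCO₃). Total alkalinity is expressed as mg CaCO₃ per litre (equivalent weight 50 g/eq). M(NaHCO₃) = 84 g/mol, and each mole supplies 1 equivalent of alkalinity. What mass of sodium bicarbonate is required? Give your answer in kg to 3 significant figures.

Volume: 1760 m³ = 1,760,000 L.
Alkalinity to add: (95 − 69) = 26 mg/L as CaCO₃ × 1,760,000 L = 45,760 g as CaCO₃.
Equivalents: 45,760 g ÷ 50 g/eq = 915.2 eq.
NaHCO₃ supplies 1 eq per mole → 915.2 mol.
Mass: 915.2 mol × 84 g/mol = 76,880 g.

76.9 kg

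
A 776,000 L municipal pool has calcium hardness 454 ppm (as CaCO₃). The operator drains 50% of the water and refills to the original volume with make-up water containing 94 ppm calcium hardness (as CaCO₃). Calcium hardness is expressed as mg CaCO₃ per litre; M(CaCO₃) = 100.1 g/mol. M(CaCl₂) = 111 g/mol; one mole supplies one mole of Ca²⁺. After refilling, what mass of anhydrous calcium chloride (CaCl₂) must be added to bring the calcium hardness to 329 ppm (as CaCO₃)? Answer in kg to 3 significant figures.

47.3 kg

After draining 50% and refilling: 454 × 0.50 + 94 × 0.50 = 274 ppm.
Deficit to target: 329 − 274 = 55 mg/L.
As CaCO₃: 55 mg/L × 776,000 L = 42,680 g; ÷ 100.1 = 426.4 mol Ca²⁺.
Mass: 426.4 × 111 = 47,330 g.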